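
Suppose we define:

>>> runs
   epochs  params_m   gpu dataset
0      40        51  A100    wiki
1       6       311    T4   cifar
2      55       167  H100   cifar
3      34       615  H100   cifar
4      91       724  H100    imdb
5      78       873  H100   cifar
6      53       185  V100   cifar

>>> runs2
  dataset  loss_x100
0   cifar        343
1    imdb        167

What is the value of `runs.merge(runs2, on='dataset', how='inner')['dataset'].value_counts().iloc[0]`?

merge on 'dataset' (how='inner') → 6 rows:
   epochs  params_m   gpu dataset  loss_x100
0       6       311    T4   cifar        343
1      55       167  H100   cifar        343
2      34       615  H100   cifar        343
3      91       724  H100    imdb        167
4      78       873  H100   cifar        343
5      53       185  V100   cifar        343
value_counts of dataset:
dataset
cifar    5
imdb     1
Name: count, dtype: int64
So iloc[0] = 5.

5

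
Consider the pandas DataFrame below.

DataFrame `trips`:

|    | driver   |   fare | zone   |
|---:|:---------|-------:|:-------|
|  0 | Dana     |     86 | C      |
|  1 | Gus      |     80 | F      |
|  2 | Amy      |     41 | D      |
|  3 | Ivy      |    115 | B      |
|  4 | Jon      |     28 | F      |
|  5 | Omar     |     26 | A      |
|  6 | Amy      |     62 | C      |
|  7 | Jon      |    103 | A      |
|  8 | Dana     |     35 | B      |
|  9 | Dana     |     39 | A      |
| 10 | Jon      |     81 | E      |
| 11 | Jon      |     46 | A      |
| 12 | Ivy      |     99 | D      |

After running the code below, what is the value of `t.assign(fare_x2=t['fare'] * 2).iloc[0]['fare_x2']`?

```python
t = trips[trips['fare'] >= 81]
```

172

filter rows where fare >= 81:
   driver  fare zone
0    Dana    86    C
3     Ivy   115    B
7     Jon   103    A
10    Jon    81    E
12    Ivy    99    D
add column fare_x2 = t['fare'] * 2:
   driver  fare zone  fare_x2
0    Dana    86    C      172
3     Ivy   115    B      230
7     Jon   103    A      206
10    Jon    81    E      162
12    Ivy    99    D      198
So iloc[0]['fare_x2'] = 172.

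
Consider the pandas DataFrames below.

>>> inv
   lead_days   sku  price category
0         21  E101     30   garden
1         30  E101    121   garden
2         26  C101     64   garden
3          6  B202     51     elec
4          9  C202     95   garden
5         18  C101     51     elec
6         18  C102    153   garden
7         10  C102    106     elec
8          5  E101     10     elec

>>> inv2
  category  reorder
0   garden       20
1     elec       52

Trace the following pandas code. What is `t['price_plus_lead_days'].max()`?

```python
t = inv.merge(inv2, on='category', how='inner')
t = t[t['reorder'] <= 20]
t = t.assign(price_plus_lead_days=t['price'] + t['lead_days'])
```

merge on 'category' (how='inner') → 9 rows:
   lead_days   sku  price category  reorder
0         21  E101     30   garden       20
1         30  E101    121   garden       20
2         26  C101     64   garden       20
3          6  B202     51     elec       52
4          9  C202     95   garden       20
5         18  C101     51     elec       52
6         18  C102    153   garden       20
7         10  C102    106     elec       52
8          5  E101     10     elec       52
filter rows where reorder <= 20:
   lead_days   sku  price category  reorder
0         21  E101     30   garden       20
1         30  E101    121   garden       20
2         26  C101     64   garden       20
4          9  C202     95   garden       20
6         18  C102    153   garden       20
add column price_plus_lead_days = t['price'] + t['lead_days']:
   lead_days   sku  price category  reorder  price_plus_lead_days
0         21  E101     30   garden       20                    51
1         30  E101    121   garden       20                   151
2         26  C101     64   garden       20                    90
4          9  C202     95   garden       20                   104
6         18  C102    153   garden       20                   171
The max of column 'price_plus_lead_days' is 171.

171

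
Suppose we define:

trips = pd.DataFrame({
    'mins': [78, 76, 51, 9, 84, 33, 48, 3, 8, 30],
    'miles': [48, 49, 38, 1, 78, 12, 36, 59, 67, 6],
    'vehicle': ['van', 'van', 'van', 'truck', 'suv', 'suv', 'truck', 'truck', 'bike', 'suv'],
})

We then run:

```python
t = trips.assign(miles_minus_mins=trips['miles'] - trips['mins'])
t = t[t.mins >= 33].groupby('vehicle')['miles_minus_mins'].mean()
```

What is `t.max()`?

add column miles_minus_mins = trips['miles'] - trips['mins']:
   mins  miles vehicle  miles_minus_mins
0    78     48     van               -30
1    76     49     van               -27
2    51     38     van               -13
3     9      1   truck                -8
4    84     78     suv                -6
5    33     12     suv               -21
6    48     36   truck               -12
7     3     59   truck                56
8     8     67    bike                59
9    30      6     suv               -24
filter rows where mins >= 33:
   mins  miles vehicle  miles_minus_mins
0    78     48     van               -30
1    76     49     van               -27
2    51     38     van               -13
4    84     78     suv                -6
5    33     12     suv               -21
6    48     36   truck               -12
group by vehicle, mean of miles_minus_mins:
vehicle
suv     -13.500000
truck   -12.000000
van     -23.333333
Name: miles_minus_mins, dtype: float64
Hence -12.0.

-12.0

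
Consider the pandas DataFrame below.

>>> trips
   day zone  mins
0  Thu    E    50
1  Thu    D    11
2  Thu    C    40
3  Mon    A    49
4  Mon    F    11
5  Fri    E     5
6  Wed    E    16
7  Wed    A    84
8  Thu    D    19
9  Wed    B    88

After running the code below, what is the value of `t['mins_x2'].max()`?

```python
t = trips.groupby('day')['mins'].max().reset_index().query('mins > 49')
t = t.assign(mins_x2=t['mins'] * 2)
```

176

group by day, max of mins:
day
Fri     5
Mon    49
Thu    50
Wed    88
Name: mins, dtype: int64
reset_index():
   day  mins
0  Fri     5
1  Mon    49
2  Thu    50
3  Wed    88
filter rows where mins > 49:
   day  mins
2  Thu    50
3  Wed    88
add column mins_x2 = t['mins'] * 2:
   day  mins  mins_x2
2  Thu    50      100
3  Wed    88      176
max of column 'mins_x2' → 176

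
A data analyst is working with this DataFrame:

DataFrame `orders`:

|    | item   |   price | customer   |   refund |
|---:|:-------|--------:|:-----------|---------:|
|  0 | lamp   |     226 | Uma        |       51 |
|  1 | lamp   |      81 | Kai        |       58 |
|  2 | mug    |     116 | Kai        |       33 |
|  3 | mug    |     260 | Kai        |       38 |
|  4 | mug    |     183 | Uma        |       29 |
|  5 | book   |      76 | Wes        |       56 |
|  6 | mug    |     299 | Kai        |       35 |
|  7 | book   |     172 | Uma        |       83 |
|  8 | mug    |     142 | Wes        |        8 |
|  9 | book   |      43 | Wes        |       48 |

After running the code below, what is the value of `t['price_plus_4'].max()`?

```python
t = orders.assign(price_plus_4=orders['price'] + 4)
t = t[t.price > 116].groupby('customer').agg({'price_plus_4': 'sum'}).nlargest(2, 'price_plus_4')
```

add column price_plus_4 = orders['price'] + 4:
   item  price customer  refund  price_plus_4
0  lamp    226      Uma      51           230
1  lamp     81      Kai      58            85
2   mug    116      Kai      33           120
3   mug    260      Kai      38           264
4   mug    183      Uma      29           187
5  book     76      Wes      56            80
6   mug    299      Kai      35           303
7  book    172      Uma      83           176
8   mug    142      Wes       8           146
9  book     43      Wes      48            47
filter rows where price > 116:
   item  price customer  refund  price_plus_4
0  lamp    226      Uma      51           230
3   mug    260      Kai      38           264
4   mug    183      Uma      29           187
6   mug    299      Kai      35           303
7  book    172      Uma      83           176
8   mug    142      Wes       8           146
group by customer, sum of price_plus_4:
          price_plus_4
customer              
Kai                567
Uma                593
Wes                146
take 2 rows with largest price_plus_4:
          price_plus_4
customer              
Uma                593
Kai                567

593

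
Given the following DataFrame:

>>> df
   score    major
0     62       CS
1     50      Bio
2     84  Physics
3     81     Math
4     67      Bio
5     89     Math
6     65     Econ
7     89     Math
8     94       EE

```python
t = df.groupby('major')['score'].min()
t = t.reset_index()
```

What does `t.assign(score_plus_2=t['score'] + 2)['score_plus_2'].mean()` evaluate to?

74.6666666667

group by major, min of score:
major
Bio        50
CS         62
EE         94
Econ       65
Math       81
Physics    84
Name: score, dtype: int64
reset_index():
     major  score
0      Bio     50
1       CS     62
2       EE     94
3     Econ     65
4     Math     81
5  Physics     84
add column score_plus_2 = t['score'] + 2:
     major  score  score_plus_2
0      Bio     50            52
1       CS     62            64
2       EE     94            96
3     Econ     65            67
4     Math     81            83
5  Physics     84            86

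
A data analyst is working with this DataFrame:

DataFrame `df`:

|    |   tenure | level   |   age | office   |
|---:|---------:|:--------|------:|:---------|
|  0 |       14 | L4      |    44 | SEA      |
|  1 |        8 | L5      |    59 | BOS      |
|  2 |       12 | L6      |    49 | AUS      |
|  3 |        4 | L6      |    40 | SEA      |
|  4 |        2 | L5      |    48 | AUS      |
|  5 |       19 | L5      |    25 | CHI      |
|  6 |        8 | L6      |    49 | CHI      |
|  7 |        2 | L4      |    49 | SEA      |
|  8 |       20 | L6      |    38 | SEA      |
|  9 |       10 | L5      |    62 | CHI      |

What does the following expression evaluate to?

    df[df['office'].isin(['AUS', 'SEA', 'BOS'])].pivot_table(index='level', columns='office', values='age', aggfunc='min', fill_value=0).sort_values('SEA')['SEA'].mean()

filter rows where office in ['AUS', 'SEA', 'BOS']:
   tenure level  age office
0      14    L4   44    SEA
1       8    L5   59    BOS
2      12    L6   49    AUS
3       4    L6   40    SEA
4       2    L5   48    AUS
7       2    L4   49    SEA
8      20    L6   38    SEA
pivot: rows=level, cols=office, min(age):
office  AUS  BOS  SEA
level                
L4        0    0   44
L5       48   59    0
L6       49    0   38
sort by SEA:
office  AUS  BOS  SEA
level                
L5       48   59    0
L6       49    0   38
L4        0    0   44
Then the mean of column 'SEA': 27.3333333333

27.3333333333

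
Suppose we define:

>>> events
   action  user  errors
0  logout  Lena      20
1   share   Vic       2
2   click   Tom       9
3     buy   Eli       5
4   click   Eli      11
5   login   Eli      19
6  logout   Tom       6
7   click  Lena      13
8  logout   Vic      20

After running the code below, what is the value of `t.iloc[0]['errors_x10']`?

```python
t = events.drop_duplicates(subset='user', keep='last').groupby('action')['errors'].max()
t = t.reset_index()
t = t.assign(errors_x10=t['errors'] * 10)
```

130

drop duplicate user (keep=last):
   action  user  errors
5   login   Eli      19
6  logout   Tom       6
7   click  Lena      13
8  logout   Vic      20
group by action, max of errors:
action
click     13
login     19
logout    20
Name: errors, dtype: int64
reset_index():
   action  errors
0   click      13
1   login      19
2  logout      20
add column errors_x10 = t['errors'] * 10:
   action  errors  errors_x10
0   click      13         130
1   login      19         190
2  logout      20         200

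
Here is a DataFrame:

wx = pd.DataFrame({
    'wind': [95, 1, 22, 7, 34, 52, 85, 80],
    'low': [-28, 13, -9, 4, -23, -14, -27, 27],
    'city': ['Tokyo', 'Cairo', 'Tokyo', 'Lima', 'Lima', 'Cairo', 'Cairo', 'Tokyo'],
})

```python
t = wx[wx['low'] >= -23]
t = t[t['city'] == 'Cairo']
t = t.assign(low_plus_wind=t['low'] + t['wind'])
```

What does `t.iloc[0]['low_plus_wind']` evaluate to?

14

filter rows where low >= -23:
   wind  low   city
1     1   13  Cairo
2    22   -9  Tokyo
3     7    4   Lima
4    34  -23   Lima
5    52  -14  Cairo
7    80   27  Tokyo
filter rows where city == 'Cairo':
   wind  low   city
1     1   13  Cairo
5    52  -14  Cairo
add column low_plus_wind = t['low'] + t['wind']:
   wind  low   city  low_plus_wind
1     1   13  Cairo             14
5    52  -14  Cairo             38
Taking the value at position 0, column 'low_plus_wind' gives 14.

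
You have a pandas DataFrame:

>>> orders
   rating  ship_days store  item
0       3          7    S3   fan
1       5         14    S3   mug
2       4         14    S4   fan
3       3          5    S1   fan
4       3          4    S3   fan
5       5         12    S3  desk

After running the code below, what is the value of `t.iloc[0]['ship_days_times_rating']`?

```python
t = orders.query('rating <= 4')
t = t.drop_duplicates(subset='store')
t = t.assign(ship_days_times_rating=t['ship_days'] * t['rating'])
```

filter rows where rating <= 4:
   rating  ship_days store item
0       3          7    S3  fan
2       4         14    S4  fan
3       3          5    S1  fan
4       3          4    S3  fan
drop duplicate store (keep=first):
   rating  ship_days store item
0       3          7    S3  fan
2       4         14    S4  fan
3       3          5    S1  fan
add column ship_days_times_rating = t['ship_days'] * t['rating']:
   rating  ship_days store item  ship_days_times_rating
0       3          7    S3  fan                      21
2       4         14    S4  fan                      56
3       3          5    S1  fan                      15

21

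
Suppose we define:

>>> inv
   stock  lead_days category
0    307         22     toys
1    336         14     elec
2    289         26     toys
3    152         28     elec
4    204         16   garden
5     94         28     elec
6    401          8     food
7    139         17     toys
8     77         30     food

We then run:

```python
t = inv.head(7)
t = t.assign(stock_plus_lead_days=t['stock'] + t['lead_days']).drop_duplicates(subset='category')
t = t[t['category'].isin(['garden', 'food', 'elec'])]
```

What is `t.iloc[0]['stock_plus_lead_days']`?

take first 7 rows:
   stock  lead_days category
0    307         22     toys
1    336         14     elec
2    289         26     toys
3    152         28     elec
4    204         16   garden
5     94         28     elec
6    401          8     food
add column stock_plus_lead_days = t['stock'] + t['lead_days']:
   stock  lead_days category  stock_plus_lead_days
0    307         22     toys                   329
1    336         14     elec                   350
2    289         26     toys                   315
3    152         28     elec                   180
4    204         16   garden                   220
5     94         28     elec                   122
6    401          8     food                   409
drop duplicate category (keep=first):
   stock  lead_days category  stock_plus_lead_days
0    307         22     toys                   329
1    336         14     elec                   350
4    204         16   garden                   220
6    401          8     food                   409
filter rows where category in ['garden', 'food', 'elec']:
   stock  lead_days category  stock_plus_lead_days
1    336         14     elec                   350
4    204         16   garden                   220
6    401          8     food                   409

350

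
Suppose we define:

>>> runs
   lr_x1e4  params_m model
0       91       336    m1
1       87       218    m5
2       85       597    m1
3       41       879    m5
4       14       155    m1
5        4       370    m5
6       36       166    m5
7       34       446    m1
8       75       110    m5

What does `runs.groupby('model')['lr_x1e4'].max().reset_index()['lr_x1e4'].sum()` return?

178

group by model, max of lr_x1e4:
model
m1    91
m5    87
Name: lr_x1e4, dtype: int64
reset_index():
  model  lr_x1e4
0    m1       91
1    m5       87
Reading off the sum of column 'lr_x1e4', we get 178.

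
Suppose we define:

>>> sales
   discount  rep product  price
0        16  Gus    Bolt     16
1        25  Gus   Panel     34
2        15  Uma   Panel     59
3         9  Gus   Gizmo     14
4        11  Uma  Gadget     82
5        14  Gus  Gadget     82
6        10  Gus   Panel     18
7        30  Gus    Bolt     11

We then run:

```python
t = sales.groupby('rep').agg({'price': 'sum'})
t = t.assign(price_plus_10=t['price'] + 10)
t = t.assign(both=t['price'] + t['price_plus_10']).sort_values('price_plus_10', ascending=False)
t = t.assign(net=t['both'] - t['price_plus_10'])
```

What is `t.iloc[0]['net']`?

175

group by rep, sum of price:
     price
rep       
Gus    175
Uma    141
add column price_plus_10 = t['price'] + 10:
     price  price_plus_10
rep                      
Gus    175            185
Uma    141            151
add column both = t['price'] + t['price_plus_10']:
     price  price_plus_10  both
rep                            
Gus    175            185   360
Uma    141            151   292
sort by price_plus_10 descending:
     price  price_plus_10  both
rep                            
Gus    175            185   360
Uma    141            151   292
add column net = t['both'] - t['price_plus_10']:
     price  price_plus_10  both  net
rep                                 
Gus    175            185   360  175
Uma    141            151   292  141
Then the value at position 0, column 'net': 175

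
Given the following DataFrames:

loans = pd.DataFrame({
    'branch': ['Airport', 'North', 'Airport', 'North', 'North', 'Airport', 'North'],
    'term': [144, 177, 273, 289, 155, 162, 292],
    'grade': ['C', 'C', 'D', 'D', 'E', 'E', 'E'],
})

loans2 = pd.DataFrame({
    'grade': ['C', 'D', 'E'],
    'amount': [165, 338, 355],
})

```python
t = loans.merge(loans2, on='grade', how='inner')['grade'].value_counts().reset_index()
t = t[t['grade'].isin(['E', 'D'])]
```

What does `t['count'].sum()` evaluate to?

merge on 'grade' (how='inner') → 7 rows:
    branch  term grade  amount
0  Airport   144     C     165
1    North   177     C     165
2  Airport   273     D     338
3    North   289     D     338
4    North   155     E     355
5  Airport   162     E     355
6    North   292     E     355
value_counts of grade:
grade
E    3
C    2
D    2
Name: count, dtype: int64
reset_index():
  grade  count
0     E      3
1     C      2
2     D      2
filter rows where grade in ['E', 'D']:
  grade  count
0     E      3
2     D      2
sum of column 'count' → 5

5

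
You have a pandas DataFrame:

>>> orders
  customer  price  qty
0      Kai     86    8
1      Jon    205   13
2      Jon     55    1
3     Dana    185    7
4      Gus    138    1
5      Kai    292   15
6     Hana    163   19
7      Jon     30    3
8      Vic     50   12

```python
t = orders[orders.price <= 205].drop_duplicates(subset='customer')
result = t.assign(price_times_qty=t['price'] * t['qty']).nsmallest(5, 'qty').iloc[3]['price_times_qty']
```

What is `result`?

600

filter rows where price <= 205:
  customer  price  qty
0      Kai     86    8
1      Jon    205   13
2      Jon     55    1
3     Dana    185    7
4      Gus    138    1
6     Hana    163   19
7      Jon     30    3
8      Vic     50   12
drop duplicate customer (keep=first):
  customer  price  qty
0      Kai     86    8
1      Jon    205   13
3     Dana    185    7
4      Gus    138    1
6     Hana    163   19
8      Vic     50   12
add column price_times_qty = t['price'] * t['qty']:
  customer  price  qty  price_times_qty
0      Kai     86    8              688
1      Jon    205   13             2665
3     Dana    185    7             1295
4      Gus    138    1              138
6     Hana    163   19             3097
8      Vic     50   12              600
take 5 rows with smallest qty:
  customer  price  qty  price_times_qty
4      Gus    138    1              138
3     Dana    185    7             1295
0      Kai     86    8              688
8      Vic     50   12              600
1      Jon    205   13             2665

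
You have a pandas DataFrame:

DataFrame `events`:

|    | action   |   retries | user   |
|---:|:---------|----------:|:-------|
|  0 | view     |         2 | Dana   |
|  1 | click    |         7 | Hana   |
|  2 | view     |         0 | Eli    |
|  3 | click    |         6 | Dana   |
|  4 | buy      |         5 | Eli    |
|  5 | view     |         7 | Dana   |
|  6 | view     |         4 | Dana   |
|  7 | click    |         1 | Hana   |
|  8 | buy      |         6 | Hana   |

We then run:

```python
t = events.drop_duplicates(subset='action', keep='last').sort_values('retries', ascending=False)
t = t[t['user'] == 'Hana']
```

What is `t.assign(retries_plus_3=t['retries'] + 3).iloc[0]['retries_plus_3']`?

drop duplicate action (keep=last):
  action  retries  user
6   view        4  Dana
7  click        1  Hana
8    buy        6  Hana
sort by retries descending:
  action  retries  user
8    buy        6  Hana
6   view        4  Dana
7  click        1  Hana
filter rows where user == 'Hana':
  action  retries  user
8    buy        6  Hana
7  click        1  Hana
add column retries_plus_3 = t['retries'] + 3:
  action  retries  user  retries_plus_3
8    buy        6  Hana               9
7  click        1  Hana               4

9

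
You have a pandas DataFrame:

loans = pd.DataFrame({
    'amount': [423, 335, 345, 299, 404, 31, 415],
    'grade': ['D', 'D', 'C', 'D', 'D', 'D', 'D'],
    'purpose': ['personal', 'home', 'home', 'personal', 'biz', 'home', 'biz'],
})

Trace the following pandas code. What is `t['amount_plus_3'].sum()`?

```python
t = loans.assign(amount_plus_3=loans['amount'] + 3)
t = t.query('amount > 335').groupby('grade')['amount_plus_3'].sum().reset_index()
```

add column amount_plus_3 = loans['amount'] + 3:
   amount grade   purpose  amount_plus_3
0     423     D  personal            426
1     335     D      home            338
2     345     C      home            348
3     299     D  personal            302
4     404     D       biz            407
5      31     D      home             34
6     415     D       biz            418
filter rows where amount > 335:
   amount grade   purpose  amount_plus_3
0     423     D  personal            426
2     345     C      home            348
4     404     D       biz            407
6     415     D       biz            418
group by grade, sum of amount_plus_3:
grade
C     348
D    1251
Name: amount_plus_3, dtype: int64
reset_index():
  grade  amount_plus_3
0     C            348
1     D           1251

1599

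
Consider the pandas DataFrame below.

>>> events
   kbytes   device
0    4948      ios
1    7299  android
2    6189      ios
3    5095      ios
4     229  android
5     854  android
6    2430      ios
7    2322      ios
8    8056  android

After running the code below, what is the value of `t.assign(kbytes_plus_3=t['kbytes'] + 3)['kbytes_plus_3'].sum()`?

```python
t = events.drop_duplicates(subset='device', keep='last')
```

10384

drop duplicate device (keep=last):
   kbytes   device
7    2322      ios
8    8056  android
add column kbytes_plus_3 = t['kbytes'] + 3:
   kbytes   device  kbytes_plus_3
7    2322      ios           2325
8    8056  android           8059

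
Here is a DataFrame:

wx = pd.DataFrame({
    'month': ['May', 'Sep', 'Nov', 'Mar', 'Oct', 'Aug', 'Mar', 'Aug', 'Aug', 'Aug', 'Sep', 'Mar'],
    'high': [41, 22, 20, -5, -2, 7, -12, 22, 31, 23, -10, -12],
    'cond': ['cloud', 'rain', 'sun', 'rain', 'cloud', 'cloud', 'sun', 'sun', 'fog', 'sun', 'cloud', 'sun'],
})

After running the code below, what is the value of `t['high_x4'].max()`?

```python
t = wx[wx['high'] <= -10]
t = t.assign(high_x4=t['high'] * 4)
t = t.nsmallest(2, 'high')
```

-48

filter rows where high <= -10:
   month  high   cond
6    Mar   -12    sun
10   Sep   -10  cloud
11   Mar   -12    sun
add column high_x4 = t['high'] * 4:
   month  high   cond  high_x4
6    Mar   -12    sun      -48
10   Sep   -10  cloud      -40
11   Mar   -12    sun      -48
take 2 rows with smallest high:
   month  high cond  high_x4
6    Mar   -12  sun      -48
11   Mar   -12  sun      -48
So max() = -48.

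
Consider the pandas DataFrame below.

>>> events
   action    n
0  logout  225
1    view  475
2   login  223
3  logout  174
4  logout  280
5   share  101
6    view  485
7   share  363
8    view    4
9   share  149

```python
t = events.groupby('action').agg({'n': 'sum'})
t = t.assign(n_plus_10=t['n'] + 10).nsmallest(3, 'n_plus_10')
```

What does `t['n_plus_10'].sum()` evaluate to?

group by action, sum of n:
          n
action     
login   223
logout  679
share   613
view    964
add column n_plus_10 = t['n'] + 10:
          n  n_plus_10
action                
login   223        233
logout  679        689
share   613        623
view    964        974
take 3 rows with smallest n_plus_10:
          n  n_plus_10
action                
login   223        233
share   613        623
logout  679        689
The sum of column 'n_plus_10' is 1545.

1545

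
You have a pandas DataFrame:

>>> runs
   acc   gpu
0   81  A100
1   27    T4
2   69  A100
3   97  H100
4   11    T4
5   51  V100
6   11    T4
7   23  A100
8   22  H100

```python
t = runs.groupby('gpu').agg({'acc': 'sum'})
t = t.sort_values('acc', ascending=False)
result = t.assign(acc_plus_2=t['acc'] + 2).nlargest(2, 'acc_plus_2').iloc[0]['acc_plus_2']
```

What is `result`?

group by gpu, sum of acc:
      acc
gpu      
A100  173
H100  119
T4     49
V100   51
sort by acc descending:
      acc
gpu      
A100  173
H100  119
V100   51
T4     49
add column acc_plus_2 = t['acc'] + 2:
      acc  acc_plus_2
gpu                  
A100  173         175
H100  119         121
V100   51          53
T4     49          51
take 2 rows with largest acc_plus_2:
      acc  acc_plus_2
gpu                  
A100  173         175
H100  119         121
The value at position 0, column 'acc_plus_2' is 175.

175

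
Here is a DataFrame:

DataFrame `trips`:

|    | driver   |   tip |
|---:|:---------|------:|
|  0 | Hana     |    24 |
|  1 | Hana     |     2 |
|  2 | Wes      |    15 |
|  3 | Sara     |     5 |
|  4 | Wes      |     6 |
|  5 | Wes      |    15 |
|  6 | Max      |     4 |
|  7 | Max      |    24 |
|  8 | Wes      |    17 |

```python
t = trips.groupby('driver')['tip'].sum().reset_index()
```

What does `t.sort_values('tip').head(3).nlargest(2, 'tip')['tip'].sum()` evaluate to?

54

group by driver, sum of tip:
driver
Hana    26
Max     28
Sara     5
Wes     53
Name: tip, dtype: int64
reset_index():
  driver  tip
0   Hana   26
1    Max   28
2   Sara    5
3    Wes   53
sort by tip:
  driver  tip
2   Sara    5
0   Hana   26
1    Max   28
3    Wes   53
take first 3 rows:
  driver  tip
2   Sara    5
0   Hana   26
1    Max   28
take 2 rows with largest tip:
  driver  tip
1    Max   28
0   Hana   26
Reading off the sum of column 'tip', we get 54.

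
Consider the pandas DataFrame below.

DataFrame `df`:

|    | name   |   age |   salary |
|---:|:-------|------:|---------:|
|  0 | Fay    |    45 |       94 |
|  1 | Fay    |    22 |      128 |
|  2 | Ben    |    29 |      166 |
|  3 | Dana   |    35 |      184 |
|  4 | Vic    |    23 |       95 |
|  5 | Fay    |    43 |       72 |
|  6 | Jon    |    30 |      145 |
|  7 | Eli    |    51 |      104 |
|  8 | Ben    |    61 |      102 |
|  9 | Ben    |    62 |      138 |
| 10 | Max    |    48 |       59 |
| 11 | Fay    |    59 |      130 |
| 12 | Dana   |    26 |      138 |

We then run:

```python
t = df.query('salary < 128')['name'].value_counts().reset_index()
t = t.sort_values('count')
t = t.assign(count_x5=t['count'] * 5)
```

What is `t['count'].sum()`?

filter rows where salary < 128:
   name  age  salary
0   Fay   45      94
4   Vic   23      95
5   Fay   43      72
7   Eli   51     104
8   Ben   61     102
10  Max   48      59
value_counts of name:
name
Fay    2
Vic    1
Eli    1
Ben    1
Max    1
Name: count, dtype: int64
reset_index():
  name  count
0  Fay      2
1  Vic      1
2  Eli      1
3  Ben      1
4  Max      1
sort by count:
  name  count
1  Vic      1
2  Eli      1
3  Ben      1
4  Max      1
0  Fay      2
add column count_x5 = t['count'] * 5:
  name  count  count_x5
1  Vic      1         5
2  Eli      1         5
3  Ben      1         5
4  Max      1         5
0  Fay      2        10
The sum of column 'count' is 6.

6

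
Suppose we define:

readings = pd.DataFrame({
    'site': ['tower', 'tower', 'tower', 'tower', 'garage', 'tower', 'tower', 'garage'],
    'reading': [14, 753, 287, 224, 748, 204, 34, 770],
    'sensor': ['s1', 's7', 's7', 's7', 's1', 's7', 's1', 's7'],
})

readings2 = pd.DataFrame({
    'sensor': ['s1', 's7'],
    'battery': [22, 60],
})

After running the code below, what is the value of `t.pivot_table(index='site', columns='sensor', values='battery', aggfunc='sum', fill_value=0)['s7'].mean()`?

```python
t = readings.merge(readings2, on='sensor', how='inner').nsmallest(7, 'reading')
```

merge on 'sensor' (how='inner') → 8 rows:
     site  reading sensor  battery
0   tower       14     s1       22
1   tower      753     s7       60
2   tower      287     s7       60
3   tower      224     s7       60
4  garage      748     s1       22
5   tower      204     s7       60
6   tower       34     s1       22
7  garage      770     s7       60
take 7 rows with smallest reading:
     site  reading sensor  battery
0   tower       14     s1       22
6   tower       34     s1       22
5   tower      204     s7       60
3   tower      224     s7       60
2   tower      287     s7       60
4  garage      748     s1       22
1   tower      753     s7       60
pivot: rows=site, cols=sensor, sum(battery):
sensor  s1   s7
site           
garage  22    0
tower   44  240
The mean of column 's7' is 120.0.

120.0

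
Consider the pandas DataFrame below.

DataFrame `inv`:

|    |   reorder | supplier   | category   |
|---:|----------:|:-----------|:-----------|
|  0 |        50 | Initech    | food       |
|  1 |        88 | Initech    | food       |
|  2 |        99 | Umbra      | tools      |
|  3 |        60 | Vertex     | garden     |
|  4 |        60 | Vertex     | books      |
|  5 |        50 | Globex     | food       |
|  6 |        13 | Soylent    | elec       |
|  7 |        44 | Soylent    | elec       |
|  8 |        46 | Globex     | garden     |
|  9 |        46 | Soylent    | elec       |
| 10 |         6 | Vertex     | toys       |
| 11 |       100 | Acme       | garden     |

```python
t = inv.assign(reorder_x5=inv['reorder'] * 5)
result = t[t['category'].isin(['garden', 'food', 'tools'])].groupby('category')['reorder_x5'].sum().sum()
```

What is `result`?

2465

add column reorder_x5 = inv['reorder'] * 5:
    reorder supplier category  reorder_x5
0        50  Initech     food         250
1        88  Initech     food         440
2        99    Umbra    tools         495
3        60   Vertex   garden         300
4        60   Vertex    books         300
5        50   Globex     food         250
6        13  Soylent     elec          65
7        44  Soylent     elec         220
8        46   Globex   garden         230
9        46  Soylent     elec         230
10        6   Vertex     toys          30
11      100     Acme   garden         500
filter rows where category in ['garden', 'food', 'tools']:
    reorder supplier category  reorder_x5
0        50  Initech     food         250
1        88  Initech     food         440
2        99    Umbra    tools         495
3        60   Vertex   garden         300
5        50   Globex     food         250
8        46   Globex   garden         230
11      100     Acme   garden         500
group by category, sum of reorder_x5:
category
food       940
garden    1030
tools      495
Name: reorder_x5, dtype: int64
Finally, sum of the resulting series = 2465.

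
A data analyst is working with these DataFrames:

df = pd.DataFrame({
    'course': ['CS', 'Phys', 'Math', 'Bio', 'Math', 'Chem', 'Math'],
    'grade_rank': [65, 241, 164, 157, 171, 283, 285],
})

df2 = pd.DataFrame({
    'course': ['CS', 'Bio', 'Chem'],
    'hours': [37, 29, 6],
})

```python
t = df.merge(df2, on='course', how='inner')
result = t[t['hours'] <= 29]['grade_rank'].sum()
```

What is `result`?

440

merge on 'course' (how='inner') → 3 rows:
  course  grade_rank  hours
0     CS          65     37
1    Bio         157     29
2   Chem         283      6
filter rows where hours <= 29:
  course  grade_rank  hours
1    Bio         157     29
2   Chem         283      6
Then the sum of column 'grade_rank': 440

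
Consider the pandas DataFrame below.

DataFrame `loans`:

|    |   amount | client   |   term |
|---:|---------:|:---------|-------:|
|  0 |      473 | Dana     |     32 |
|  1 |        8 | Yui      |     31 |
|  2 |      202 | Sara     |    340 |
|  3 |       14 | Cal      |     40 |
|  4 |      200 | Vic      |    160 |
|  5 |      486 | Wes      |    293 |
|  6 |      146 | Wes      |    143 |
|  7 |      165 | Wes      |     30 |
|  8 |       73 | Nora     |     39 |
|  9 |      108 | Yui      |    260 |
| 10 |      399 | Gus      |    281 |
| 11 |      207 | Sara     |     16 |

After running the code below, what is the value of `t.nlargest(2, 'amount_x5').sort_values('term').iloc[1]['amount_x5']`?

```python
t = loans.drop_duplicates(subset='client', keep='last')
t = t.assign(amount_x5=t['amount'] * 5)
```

drop duplicate client (keep=last):
    amount client  term
0      473   Dana    32
3       14    Cal    40
4      200    Vic   160
7      165    Wes    30
8       73   Nora    39
9      108    Yui   260
10     399    Gus   281
11     207   Sara    16
add column amount_x5 = t['amount'] * 5:
    amount client  term  amount_x5
0      473   Dana    32       2365
3       14    Cal    40         70
4      200    Vic   160       1000
7      165    Wes    30        825
8       73   Nora    39        365
9      108    Yui   260        540
10     399    Gus   281       1995
11     207   Sara    16       1035
take 2 rows with largest amount_x5:
    amount client  term  amount_x5
0      473   Dana    32       2365
10     399    Gus   281       1995
sort by term:
    amount client  term  amount_x5
0      473   Dana    32       2365
10     399    Gus   281       1995
The value at position 1, column 'amount_x5' is 1995.

1995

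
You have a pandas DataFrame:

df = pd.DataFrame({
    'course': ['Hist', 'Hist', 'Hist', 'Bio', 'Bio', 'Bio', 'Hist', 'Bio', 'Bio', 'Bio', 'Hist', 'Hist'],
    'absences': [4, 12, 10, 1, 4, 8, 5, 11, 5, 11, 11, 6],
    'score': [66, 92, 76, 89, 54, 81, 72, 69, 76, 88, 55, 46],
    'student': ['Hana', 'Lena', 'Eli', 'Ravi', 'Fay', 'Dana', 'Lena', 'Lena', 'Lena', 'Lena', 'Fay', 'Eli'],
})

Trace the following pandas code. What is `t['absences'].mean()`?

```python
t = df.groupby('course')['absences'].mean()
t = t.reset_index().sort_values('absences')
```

group by course, mean of absences:
course
Bio     6.666667
Hist    8.000000
Name: absences, dtype: float64
reset_index():
  course  absences
0    Bio  6.666667
1   Hist  8.000000
sort by absences:
  course  absences
0    Bio  6.666667
1   Hist  8.000000

7.33333333333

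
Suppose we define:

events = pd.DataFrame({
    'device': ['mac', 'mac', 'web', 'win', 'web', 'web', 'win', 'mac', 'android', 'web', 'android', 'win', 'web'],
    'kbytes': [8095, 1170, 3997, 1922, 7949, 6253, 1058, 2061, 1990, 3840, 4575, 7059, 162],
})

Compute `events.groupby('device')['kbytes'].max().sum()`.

27678

group by device, max of kbytes:
device
android    4575
mac        8095
web        7949
win        7059
Name: kbytes, dtype: int64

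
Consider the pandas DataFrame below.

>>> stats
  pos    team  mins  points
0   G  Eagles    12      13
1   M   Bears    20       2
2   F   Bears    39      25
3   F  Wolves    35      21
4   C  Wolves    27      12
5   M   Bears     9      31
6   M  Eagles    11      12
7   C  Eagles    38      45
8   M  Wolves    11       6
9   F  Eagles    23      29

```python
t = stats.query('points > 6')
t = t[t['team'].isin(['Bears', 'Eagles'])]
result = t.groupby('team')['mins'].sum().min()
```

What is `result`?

filter rows where points > 6:
  pos    team  mins  points
0   G  Eagles    12      13
2   F   Bears    39      25
3   F  Wolves    35      21
4   C  Wolves    27      12
5   M   Bears     9      31
6   M  Eagles    11      12
7   C  Eagles    38      45
9   F  Eagles    23      29
filter rows where team in ['Bears', 'Eagles']:
  pos    team  mins  points
0   G  Eagles    12      13
2   F   Bears    39      25
5   M   Bears     9      31
6   M  Eagles    11      12
7   C  Eagles    38      45
9   F  Eagles    23      29
group by team, sum of mins:
team
Bears     48
Eagles    84
Name: mins, dtype: int64
Hence 48.

48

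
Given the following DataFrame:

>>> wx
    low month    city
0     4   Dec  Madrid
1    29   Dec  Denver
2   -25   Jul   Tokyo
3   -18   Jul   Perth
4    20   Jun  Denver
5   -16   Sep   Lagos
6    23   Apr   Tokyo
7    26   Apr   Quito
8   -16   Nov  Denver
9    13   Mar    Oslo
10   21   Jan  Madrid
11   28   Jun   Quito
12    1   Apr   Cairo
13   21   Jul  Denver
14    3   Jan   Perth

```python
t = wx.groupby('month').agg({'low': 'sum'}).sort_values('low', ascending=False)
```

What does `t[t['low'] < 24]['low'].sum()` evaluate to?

-41

group by month, sum of low:
       low
month     
Apr     50
Dec     33
Jan     24
Jul    -22
Jun     48
Mar     13
Nov    -16
Sep    -16
sort by low descending:
       low
month     
Apr     50
Jun     48
Dec     33
Jan     24
Mar     13
Nov    -16
Sep    -16
Jul    -22
filter rows where low < 24:
       low
month     
Mar     13
Nov    -16
Sep    -16
Jul    -22
Taking the sum of column 'low' gives -41.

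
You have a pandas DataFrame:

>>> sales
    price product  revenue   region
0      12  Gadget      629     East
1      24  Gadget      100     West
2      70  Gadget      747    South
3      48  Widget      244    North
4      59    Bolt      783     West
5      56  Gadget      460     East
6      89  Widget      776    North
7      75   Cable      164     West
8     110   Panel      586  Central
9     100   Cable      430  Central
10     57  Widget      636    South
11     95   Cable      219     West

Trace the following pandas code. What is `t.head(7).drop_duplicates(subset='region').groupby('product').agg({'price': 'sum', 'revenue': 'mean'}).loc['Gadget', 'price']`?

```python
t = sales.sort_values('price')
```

36

sort by price:
    price product  revenue   region
0      12  Gadget      629     East
1      24  Gadget      100     West
3      48  Widget      244    North
5      56  Gadget      460     East
10     57  Widget      636    South
4      59    Bolt      783     West
2      70  Gadget      747    South
7      75   Cable      164     West
6      89  Widget      776    North
11     95   Cable      219     West
9     100   Cable      430  Central
8     110   Panel      586  Central
take first 7 rows:
    price product  revenue region
0      12  Gadget      629   East
1      24  Gadget      100   West
3      48  Widget      244  North
5      56  Gadget      460   East
10     57  Widget      636  South
4      59    Bolt      783   West
2      70  Gadget      747  South
drop duplicate region (keep=first):
    price product  revenue region
0      12  Gadget      629   East
1      24  Gadget      100   West
3      48  Widget      244  North
10     57  Widget      636  South
group by product: sum(price), mean(revenue):
         price  revenue
product                
Gadget      36    364.5
Widget     105    440.0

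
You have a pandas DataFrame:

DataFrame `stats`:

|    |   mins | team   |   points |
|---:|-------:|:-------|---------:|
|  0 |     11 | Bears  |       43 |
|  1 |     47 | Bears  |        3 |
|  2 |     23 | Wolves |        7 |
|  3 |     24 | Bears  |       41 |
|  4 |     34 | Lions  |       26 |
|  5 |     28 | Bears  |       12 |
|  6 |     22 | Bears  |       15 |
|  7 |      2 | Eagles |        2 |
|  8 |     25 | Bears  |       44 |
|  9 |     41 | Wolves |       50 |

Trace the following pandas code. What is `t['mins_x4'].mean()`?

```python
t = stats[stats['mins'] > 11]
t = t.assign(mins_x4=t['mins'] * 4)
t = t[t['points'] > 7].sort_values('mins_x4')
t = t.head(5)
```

filter rows where mins > 11:
   mins    team  points
1    47   Bears       3
2    23  Wolves       7
3    24   Bears      41
4    34   Lions      26
5    28   Bears      12
6    22   Bears      15
8    25   Bears      44
9    41  Wolves      50
add column mins_x4 = t['mins'] * 4:
   mins    team  points  mins_x4
1    47   Bears       3      188
2    23  Wolves       7       92
3    24   Bears      41       96
4    34   Lions      26      136
5    28   Bears      12      112
6    22   Bears      15       88
8    25   Bears      44      100
9    41  Wolves      50      164
filter rows where points > 7:
   mins    team  points  mins_x4
3    24   Bears      41       96
4    34   Lions      26      136
5    28   Bears      12      112
6    22   Bears      15       88
8    25   Bears      44      100
9    41  Wolves      50      164
sort by mins_x4:
   mins    team  points  mins_x4
6    22   Bears      15       88
3    24   Bears      41       96
8    25   Bears      44      100
5    28   Bears      12      112
4    34   Lions      26      136
9    41  Wolves      50      164
take first 5 rows:
   mins   team  points  mins_x4
6    22  Bears      15       88
3    24  Bears      41       96
8    25  Bears      44      100
5    28  Bears      12      112
4    34  Lions      26      136
Reading off the mean of column 'mins_x4', we get 106.4.

106.4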